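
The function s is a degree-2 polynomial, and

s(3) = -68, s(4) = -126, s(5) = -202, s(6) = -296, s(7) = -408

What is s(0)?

-2

Write s(k) = ak² + bk + c; the 5 given values yield a linear system in the 3 coefficients.
Solving, s(k) = -9k² + 5k - 2.
The constant term is s(0) = -2.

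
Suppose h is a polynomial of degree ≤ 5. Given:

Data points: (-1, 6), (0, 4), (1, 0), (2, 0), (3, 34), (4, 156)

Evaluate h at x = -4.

First differences: -2, -4, 0, 34, 122. Second differences: -2, 4, 34, 88. Third differences: 6, 30, 54. Fourth differences: 24, 24.
Level-4 differences are constant, so h has degree 4.
Fitting a degree-4 polynomial gives h(x) = x^4 - x³ - 2x² - 2x + 4.
Then h(-4) = 300.

300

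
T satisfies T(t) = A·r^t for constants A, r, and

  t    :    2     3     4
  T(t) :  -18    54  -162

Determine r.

-3

Consecutive ratio: 54/(-18) = -3, and -162/54 = -3, so r = -3.
Then A·(-3)^2 = -18 gives A = -2, and T(t) = -2·(-3)^t.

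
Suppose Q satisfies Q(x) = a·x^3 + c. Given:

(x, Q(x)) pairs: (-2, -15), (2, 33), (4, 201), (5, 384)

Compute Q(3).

90

From Q(-2) = -15 and Q(2) = 33: -8a + c = -15 and 8a + c = 33.
Subtracting: 16a = 48, so a = 3; then c = -15 − 3·(-8) = 9.
So Q(x) = 3x³ + 9, and Q(3) = 90.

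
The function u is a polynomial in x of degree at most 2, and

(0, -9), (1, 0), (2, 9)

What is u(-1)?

Write u(x) = ax² + bx + c; the 3 given values yield a linear system in the 3 coefficients.
Solving, the leading coefficient vanishes, and u(x) = 9x - 9.
Then u(-1) = -18.

-18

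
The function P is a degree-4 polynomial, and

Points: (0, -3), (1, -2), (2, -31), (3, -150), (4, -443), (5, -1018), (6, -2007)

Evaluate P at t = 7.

First differences: 1, -29, -119, -293, -575, -989. Second differences: -30, -90, -174, -282, -414. Third differences: -60, -84, -108, -132. Fourth differences: -24, -24, -24.
Level-4 differences are constant, so P has degree 4.
Fitting a degree-4 polynomial gives P(t) = -t^4 - 4t³ + 4t² + 2t - 3.
Then P(7) = -3566.

-3566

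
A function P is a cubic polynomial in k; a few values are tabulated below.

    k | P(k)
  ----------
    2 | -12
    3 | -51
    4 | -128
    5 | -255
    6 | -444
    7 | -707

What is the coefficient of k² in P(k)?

-1

First differences: -39, -77, -127, -189, -263. Second differences: -38, -50, -62, -74. Third differences: -12, -12, -12.
Level-3 differences are constant, so P has degree 3.
Fitting a degree-3 polynomial gives P(k) = -2k³ - k² + 4k.
The coefficient of k² is -1.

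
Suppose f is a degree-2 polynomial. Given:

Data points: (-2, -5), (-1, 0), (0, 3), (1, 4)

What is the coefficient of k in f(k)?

2

First differences: 5, 3, 1. Second differences: -2, -2.
Level-2 differences are constant, so f has degree 2.
Fitting a degree-2 polynomial gives f(k) = -k² + 2k + 3.
The coefficient of k is 2.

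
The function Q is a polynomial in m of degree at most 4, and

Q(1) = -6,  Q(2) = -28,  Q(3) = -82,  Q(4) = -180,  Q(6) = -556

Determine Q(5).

-334

Write Q(m) = am^4 + bm³ + cm² + dm + e; the 5 given values yield a linear system in the 5 coefficients.
Solving, the leading coefficient vanishes, and Q(m) = -2m³ - 4m² + 4m - 4.
Then Q(5) = -334.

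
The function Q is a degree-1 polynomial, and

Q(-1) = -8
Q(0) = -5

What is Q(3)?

4

Write Q(m) = am + b; the 2 given values yield a linear system in the 2 coefficients.
Solving, Q(m) = 3m - 5.
Then Q(3) = 4.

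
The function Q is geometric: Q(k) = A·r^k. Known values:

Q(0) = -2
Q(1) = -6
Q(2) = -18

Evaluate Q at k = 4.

Consecutive ratio: -6/(-2) = 3, and -18/(-6) = 3, so r = 3.
Then A·3^0 = -2 gives A = -2, and Q(k) = -2·3^k.
Q(4) = -2·3^4 = -162.

-162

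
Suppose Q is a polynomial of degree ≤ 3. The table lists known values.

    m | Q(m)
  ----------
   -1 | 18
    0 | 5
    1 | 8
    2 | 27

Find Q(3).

First differences: -13, 3, 19. Second differences: 16, 16.
Level-2 differences are constant, so Q has degree 2.
Fitting a degree-2 polynomial gives Q(m) = 8m² - 5m + 5.
Then Q(3) = 62.

62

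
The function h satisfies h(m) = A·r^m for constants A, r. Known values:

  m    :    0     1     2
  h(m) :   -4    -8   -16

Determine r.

Consecutive ratio: -8/(-4) = 2, and -16/(-8) = 2, so r = 2.
Then A·2^0 = -4 gives A = -4, and h(m) = -4·2^m.

2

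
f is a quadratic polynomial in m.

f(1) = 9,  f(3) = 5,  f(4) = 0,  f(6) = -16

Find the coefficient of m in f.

Write f(m) = am² + bm + c; the 4 given values yield a linear system in the 3 coefficients.
Solving, f(m) = -m² + 2m + 8.
The coefficient of m is 2.

2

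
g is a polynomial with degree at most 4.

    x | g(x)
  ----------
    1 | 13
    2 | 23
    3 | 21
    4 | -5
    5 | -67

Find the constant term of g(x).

3

First differences: 10, -2, -26, -62. Second differences: -12, -24, -36. Third differences: -12, -12.
Level-3 differences are constant, so g has degree 3.
Fitting a degree-3 polynomial gives g(x) = -2x³ + 6x² + 6x + 3.
The constant term is g(0) = 3.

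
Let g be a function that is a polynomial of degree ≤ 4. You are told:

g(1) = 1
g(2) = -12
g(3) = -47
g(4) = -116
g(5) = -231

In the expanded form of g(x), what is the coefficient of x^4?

Write g(x) = ax^4 + bx³ + cx² + dx + e; the 5 given values yield a linear system in the 5 coefficients.
Solving, the leading coefficient vanishes, and g(x) = -2x³ + x² - 2x + 4.
The coefficient of x^4 is 0.

0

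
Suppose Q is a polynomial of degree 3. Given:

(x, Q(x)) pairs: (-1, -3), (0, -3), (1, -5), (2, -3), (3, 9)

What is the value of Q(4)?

37

Write Q(x) = ax³ + bx² + cx + d; the 5 given values yield a linear system in the 4 coefficients.
Solving, Q(x) = x³ - x² - 2x - 3.
Then Q(4) = 37.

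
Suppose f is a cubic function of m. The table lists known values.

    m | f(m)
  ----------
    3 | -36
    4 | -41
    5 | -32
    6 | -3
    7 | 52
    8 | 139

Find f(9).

264

First differences: -5, 9, 29, 55, 87. Second differences: 14, 20, 26, 32. Third differences: 6, 6, 6.
Level-3 differences are constant, so f has degree 3.
Fitting a degree-3 polynomial gives f(m) = m³ - 5m² - 7m + 3.
Then f(9) = 264.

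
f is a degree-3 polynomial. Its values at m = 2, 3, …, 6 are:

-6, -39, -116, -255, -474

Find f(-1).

9

Write f(m) = am³ + bm² + cm + d; the 5 given values yield a linear system in the 4 coefficients.
Solving, f(m) = -3m³ + 5m² - m.
Then f(-1) = 9.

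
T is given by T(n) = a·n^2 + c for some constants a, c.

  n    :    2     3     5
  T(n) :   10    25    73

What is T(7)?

From T(2) = 10 and T(3) = 25: 4a + c = 10 and 9a + c = 25.
Subtracting: 5a = 15, so a = 3; then c = 10 − 3·4 = -2.
So T(n) = 3n² − 2, and T(7) = 145.

145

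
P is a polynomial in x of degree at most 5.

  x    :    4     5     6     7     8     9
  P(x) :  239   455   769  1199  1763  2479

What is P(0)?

First differences: 216, 314, 430, 564, 716. Second differences: 98, 116, 134, 152. Third differences: 18, 18, 18.
Level-3 differences are constant, so P has degree 3.
Fitting a degree-3 polynomial gives P(x) = 3x³ + 4x² - 3x - 5.
The constant term is P(0) = -5.

-5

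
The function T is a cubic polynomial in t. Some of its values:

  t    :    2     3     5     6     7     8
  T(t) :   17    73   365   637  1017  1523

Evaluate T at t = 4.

Write T(t) = at³ + bt² + ct + d; the 6 given values yield a linear system in the 4 coefficients.
Solving, T(t) = 3t³ - t - 5.
Then T(4) = 183.

183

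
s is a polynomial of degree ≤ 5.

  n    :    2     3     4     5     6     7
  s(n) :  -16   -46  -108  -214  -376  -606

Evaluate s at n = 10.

-1824

First differences: -30, -62, -106, -162, -230. Second differences: -32, -44, -56, -68. Third differences: -12, -12, -12.
Level-3 differences are constant, so s has degree 3.
Fitting a degree-3 polynomial gives s(n) = -2n³ + 2n² - 2n - 4.
Then s(10) = -1824.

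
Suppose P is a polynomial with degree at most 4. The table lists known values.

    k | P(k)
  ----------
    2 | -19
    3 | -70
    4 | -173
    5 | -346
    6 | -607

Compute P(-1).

Write P(k) = ak^4 + bk³ + ck² + dk + e; the 5 given values yield a linear system in the 5 coefficients.
Solving, the leading coefficient vanishes, and P(k) = -3k³ + k² + k - 1.
Then P(-1) = 2.

2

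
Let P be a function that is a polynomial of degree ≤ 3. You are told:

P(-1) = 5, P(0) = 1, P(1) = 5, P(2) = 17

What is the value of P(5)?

101

First differences: -4, 4, 12. Second differences: 8, 8.
Level-2 differences are constant, so P has degree 2.
Fitting a degree-2 polynomial gives P(t) = 4t² + 1.
Then P(5) = 101.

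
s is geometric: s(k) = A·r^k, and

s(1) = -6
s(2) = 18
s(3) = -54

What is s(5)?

Consecutive ratio: 18/(-6) = -3, and -54/18 = -3, so r = -3.
Then A·(-3)^1 = -6 gives A = 2, and s(k) = 2·(-3)^k.
s(5) = 2·(-3)^5 = -486.

-486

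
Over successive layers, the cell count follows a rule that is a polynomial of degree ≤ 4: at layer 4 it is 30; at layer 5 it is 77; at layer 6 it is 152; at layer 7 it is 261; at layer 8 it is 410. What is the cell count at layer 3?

Write the value at x as g(x).
First differences: 47, 75, 109, 149. Second differences: 28, 34, 40. Third differences: 6, 6.
Level-3 differences are constant, so g has degree 3.
Fitting a degree-3 polynomial gives g(x) = x³ - x² - 5x + 2.
Then g(3) = 5.

5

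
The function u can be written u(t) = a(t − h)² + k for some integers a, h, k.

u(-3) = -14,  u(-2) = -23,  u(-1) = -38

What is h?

-4

First differences -9, -15; second difference -6 = 2a, so a = -3.
Expanding, the t-coefficient is −2ah = 6h; matching it to the data gives h = -4, and then k = -11.
So u(t) = -3(t + 4)² − 11.
Hence h = -4.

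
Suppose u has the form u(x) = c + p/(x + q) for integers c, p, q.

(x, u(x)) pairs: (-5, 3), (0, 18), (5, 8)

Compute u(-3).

0

(u(x) − c)(x + q) = p for each data point; the three points give a linear system in c and q, then p follows.
Solving: c = 6, q = 1, p = 12, so u(x) = 6 + 12/(x + 1).
Then u(-3) = 6 + 12/(-2) = 0.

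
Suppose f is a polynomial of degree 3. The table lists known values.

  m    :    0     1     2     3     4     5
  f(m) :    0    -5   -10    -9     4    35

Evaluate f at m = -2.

-14

First differences: -5, -5, 1, 13, 31. Second differences: 0, 6, 12, 18. Third differences: 6, 6, 6.
Level-3 differences are constant, so f has degree 3.
Fitting a degree-3 polynomial gives f(m) = m³ - 3m² - 3m.
Then f(-2) = -14.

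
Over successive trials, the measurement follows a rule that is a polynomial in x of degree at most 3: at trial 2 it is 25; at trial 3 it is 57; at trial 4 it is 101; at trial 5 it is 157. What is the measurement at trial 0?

-3

Write the value at x as Q(x).
First differences: 32, 44, 56. Second differences: 12, 12.
Level-2 differences are constant, so Q has degree 2.
Fitting a degree-2 polynomial gives Q(x) = 6x² + 2x - 3.
Then Q(0) = -3.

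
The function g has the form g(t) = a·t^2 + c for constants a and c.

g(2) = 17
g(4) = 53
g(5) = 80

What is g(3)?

32

From g(2) = 17 and g(4) = 53: 4a + c = 17 and 16a + c = 53.
Subtracting: 12a = 36, so a = 3; then c = 17 − 3·4 = 5.
So g(t) = 3t² + 5, and g(3) = 32.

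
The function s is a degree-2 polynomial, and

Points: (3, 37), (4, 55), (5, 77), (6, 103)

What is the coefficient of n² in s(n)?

2

First differences: 18, 22, 26. Second differences: 4, 4.
Level-2 differences are constant, so s has degree 2.
Fitting a degree-2 polynomial gives s(n) = 2n² + 4n + 7.
The coefficient of n² is 2.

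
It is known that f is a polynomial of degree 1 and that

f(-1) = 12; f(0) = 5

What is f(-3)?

26

Write f(t) = at + b; the 2 given values yield a linear system in the 2 coefficients.
Solving, f(t) = -7t + 5.
Then f(-3) = 26.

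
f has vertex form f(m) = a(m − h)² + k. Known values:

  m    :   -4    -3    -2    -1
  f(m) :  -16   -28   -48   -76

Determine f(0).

First differences -12, -20, -28; second difference -8 = 2a, so a = -4.
Expanding, the m-coefficient is −2ah = 8h; matching it to the data gives h = -5, and then k = -12.
So f(m) = -4(m + 5)² − 12.
f(0) = -4·5² − 12 = -112.

-112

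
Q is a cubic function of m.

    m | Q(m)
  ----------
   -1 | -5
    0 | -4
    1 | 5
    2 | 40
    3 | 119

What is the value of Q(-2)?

-16

Write Q(m) = am³ + bm² + cm + d; the 5 given values yield a linear system in the 4 coefficients.
Solving, Q(m) = 3m³ + 4m² + 2m - 4.
Then Q(-2) = -16.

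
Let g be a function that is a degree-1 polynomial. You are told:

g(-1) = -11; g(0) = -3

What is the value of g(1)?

5

Write g(k) = ak + b; the 2 given values yield a linear system in the 2 coefficients.
Solving, g(k) = 8k - 3.
Then g(1) = 5.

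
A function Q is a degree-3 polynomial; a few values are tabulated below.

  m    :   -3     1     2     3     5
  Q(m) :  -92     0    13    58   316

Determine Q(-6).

Write Q(m) = am³ + bm² + cm + d; the 5 given values yield a linear system in the 4 coefficients.
Solving, Q(m) = 3m³ - 2m² - 2m + 1.
Then Q(-6) = -707.

-707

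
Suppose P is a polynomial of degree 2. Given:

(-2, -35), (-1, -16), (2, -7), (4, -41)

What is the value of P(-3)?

Write P(n) = an² + bn + c; the 4 given values yield a linear system in the 3 coefficients.
Solving, P(n) = -4n² + 7n - 5.
Then P(-3) = -62.

-62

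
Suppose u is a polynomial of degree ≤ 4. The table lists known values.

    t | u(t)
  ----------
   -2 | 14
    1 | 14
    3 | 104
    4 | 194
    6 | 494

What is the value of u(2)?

46

Write u(t) = at^4 + bt³ + ct² + dt + e; the 5 given values yield a linear system in the 5 coefficients.
Solving, the leading coefficient vanishes, and u(t) = t³ + 7t² + 4t + 2.
Then u(2) = 46.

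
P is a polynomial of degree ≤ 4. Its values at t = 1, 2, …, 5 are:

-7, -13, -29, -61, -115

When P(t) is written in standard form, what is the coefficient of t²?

First differences: -6, -16, -32, -54. Second differences: -10, -16, -22. Third differences: -6, -6.
Level-3 differences are constant, so P has degree 3.
Fitting a degree-3 polynomial gives P(t) = -t³ + t² - 2t - 5.
The coefficient of t² is 1.

1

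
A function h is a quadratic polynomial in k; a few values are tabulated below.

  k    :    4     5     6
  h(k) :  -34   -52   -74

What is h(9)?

-164

Write h(k) = ak² + bk + c; the 3 given values yield a linear system in the 3 coefficients.
Solving, h(k) = -2k² - 2.
Then h(9) = -164.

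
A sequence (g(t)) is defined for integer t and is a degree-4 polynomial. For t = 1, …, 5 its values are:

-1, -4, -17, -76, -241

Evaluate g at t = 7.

-1249

Write g(t) = at^4 + bt³ + ct² + dt + e; the 5 given values yield a linear system in the 5 coefficients.
Solving, g(t) = -t^4 + 4t³ - 4t² - 4t + 4.
Then g(7) = -1249.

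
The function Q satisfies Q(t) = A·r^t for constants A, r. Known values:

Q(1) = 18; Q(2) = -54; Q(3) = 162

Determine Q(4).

Consecutive ratio: -54/18 = -3, and 162/(-54) = -3, so r = -3.
Then A·(-3)^1 = 18 gives A = -6, and Q(t) = -6·(-3)^t.
Q(4) = -6·(-3)^4 = -486.

-486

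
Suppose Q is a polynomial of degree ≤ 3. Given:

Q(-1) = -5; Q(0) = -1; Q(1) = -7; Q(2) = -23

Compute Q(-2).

Write Q(m) = am³ + bm² + cm + d; the 4 given values yield a linear system in the 4 coefficients.
Solving, the leading coefficient vanishes, and Q(m) = -5m² - m - 1.
Then Q(-2) = -19.

-19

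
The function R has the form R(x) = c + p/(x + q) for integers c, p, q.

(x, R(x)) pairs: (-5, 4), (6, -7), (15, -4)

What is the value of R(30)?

-3

(R(x) − c)(x + q) = p for each data point; the three points give a linear system in c and q, then p follows.
Solving: c = -2, q = 0, p = -30, so R(x) = -2 − 30/(x + 0).
Then R(30) = -2 − 30/30 = -3.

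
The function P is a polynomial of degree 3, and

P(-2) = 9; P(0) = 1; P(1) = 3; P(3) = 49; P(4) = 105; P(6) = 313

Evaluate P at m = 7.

Write P(m) = am³ + bm² + cm + d; the 6 given values yield a linear system in the 4 coefficients.
Solving, P(m) = m³ + 3m² - 2m + 1.
Then P(7) = 477.

477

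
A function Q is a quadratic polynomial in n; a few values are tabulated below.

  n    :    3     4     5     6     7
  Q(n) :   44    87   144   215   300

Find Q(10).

Write Q(n) = an² + bn + c; the 5 given values yield a linear system in the 3 coefficients.
Solving, Q(n) = 7n² - 6n - 1.
Then Q(10) = 639.

639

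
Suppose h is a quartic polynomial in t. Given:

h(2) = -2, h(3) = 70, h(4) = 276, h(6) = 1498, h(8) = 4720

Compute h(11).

16558

Write h(t) = at^4 + bt³ + ct² + dt + e; the 5 given values yield a linear system in the 5 coefficients.
Solving, h(t) = t^4 + 2t³ - 6t² - t - 8.
Then h(11) = 16558.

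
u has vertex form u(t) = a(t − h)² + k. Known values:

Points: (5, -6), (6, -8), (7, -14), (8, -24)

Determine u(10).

-56

First differences -2, -6, -10; second difference -4 = 2a, so a = -2.
Expanding, the t-coefficient is −2ah = 4h; matching it to the data gives h = 5, and then k = -6.
So u(t) = -2(t − 5)² − 6.
u(10) = -2·5² − 6 = -56.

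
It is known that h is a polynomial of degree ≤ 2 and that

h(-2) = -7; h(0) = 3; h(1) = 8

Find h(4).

23

Write h(x) = ax² + bx + c; the 3 given values yield a linear system in the 3 coefficients.
Solving, the leading coefficient vanishes, and h(x) = 5x + 3.
Then h(4) = 23.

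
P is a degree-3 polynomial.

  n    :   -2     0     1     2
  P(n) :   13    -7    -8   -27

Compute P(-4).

177

Write P(n) = an³ + bn² + cn + d; the 4 given values yield a linear system in the 4 coefficients.
Solving, P(n) = -3n³ + 2n - 7.
Then P(-4) = 177.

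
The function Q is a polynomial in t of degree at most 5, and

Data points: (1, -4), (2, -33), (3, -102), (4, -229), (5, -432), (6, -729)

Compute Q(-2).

23

First differences: -29, -69, -127, -203, -297. Second differences: -40, -58, -76, -94. Third differences: -18, -18, -18.
Level-3 differences are constant, so Q has degree 3.
Fitting a degree-3 polynomial gives Q(t) = -3t³ - 2t² - 2t + 3.
Then Q(-2) = 23.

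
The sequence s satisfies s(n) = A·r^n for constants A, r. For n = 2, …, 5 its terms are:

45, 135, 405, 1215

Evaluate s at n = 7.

Consecutive ratio: 135/45 = 3, and 405/135 = 3, so r = 3.
Then A·3^2 = 45 gives A = 5, and s(n) = 5·3^n.
s(7) = 5·3^7 = 10935.

10935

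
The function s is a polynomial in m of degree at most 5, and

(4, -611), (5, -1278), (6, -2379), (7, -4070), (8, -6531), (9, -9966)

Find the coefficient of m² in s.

First differences: -667, -1101, -1691, -2461, -3435. Second differences: -434, -590, -770, -974. Third differences: -156, -180, -204. Fourth differences: -24, -24.
Level-4 differences are constant, so s has degree 4.
Fitting a degree-4 polynomial gives s(m) = -m^4 - 4m³ - 6m² - 3.
The coefficient of m² is -6.

-6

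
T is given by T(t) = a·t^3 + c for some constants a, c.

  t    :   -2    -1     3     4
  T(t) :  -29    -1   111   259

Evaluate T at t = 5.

503

From T(-2) = -29 and T(-1) = -1: -8a + c = -29 and -1a + c = -1.
Subtracting: 7a = 28, so a = 4; then c = -29 − 4·(-8) = 3.
So T(t) = 4t³ + 3, and T(5) = 503.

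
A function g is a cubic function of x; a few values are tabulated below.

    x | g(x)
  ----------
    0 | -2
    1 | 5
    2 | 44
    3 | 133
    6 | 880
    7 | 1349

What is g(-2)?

8

Write g(x) = ax³ + bx² + cx + d; the 6 given values yield a linear system in the 4 coefficients.
Solving, g(x) = 3x³ + 7x² - 3x - 2.
Then g(-2) = 8.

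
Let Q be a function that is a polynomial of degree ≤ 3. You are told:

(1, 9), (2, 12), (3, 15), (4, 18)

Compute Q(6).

First differences: 3, 3, 3.
Level-1 differences are constant, so Q has degree 1.
Fitting a degree-1 polynomial gives Q(n) = 3n + 6.
Then Q(6) = 24.

24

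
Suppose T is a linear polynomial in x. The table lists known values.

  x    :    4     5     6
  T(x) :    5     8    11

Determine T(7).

First differences: 3, 3.
Level-1 differences are constant, so T has degree 1.
Fitting a degree-1 polynomial gives T(x) = 3x - 7.
Then T(7) = 14.

14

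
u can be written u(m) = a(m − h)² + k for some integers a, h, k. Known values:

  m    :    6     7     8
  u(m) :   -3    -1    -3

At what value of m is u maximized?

7

First differences 2, -2; second difference -4 = 2a, so a = -2.
Expanding, the m-coefficient is −2ah = 4h; matching it to the data gives h = 7, and then k = -1.
So u(m) = -2(m − 7)² − 1.
Hence h = 7.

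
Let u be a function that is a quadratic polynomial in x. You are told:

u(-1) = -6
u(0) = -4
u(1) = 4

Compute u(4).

64

Write u(x) = ax² + bx + c; the 3 given values yield a linear system in the 3 coefficients.
Solving, u(x) = 3x² + 5x - 4.
Then u(4) = 64.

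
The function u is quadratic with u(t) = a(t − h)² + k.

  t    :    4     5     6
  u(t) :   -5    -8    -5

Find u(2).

First differences -3, 3; second difference 6 = 2a, so a = 3.
Expanding, the t-coefficient is −2ah = -6h; matching it to the data gives h = 5, and then k = -8.
So u(t) = 3(t − 5)² − 8.
u(2) = 3·(-3)² − 8 = 19.

19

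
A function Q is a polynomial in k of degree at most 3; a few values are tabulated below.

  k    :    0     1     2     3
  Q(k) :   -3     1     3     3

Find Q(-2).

First differences: 4, 2, 0. Second differences: -2, -2.
Level-2 differences are constant, so Q has degree 2.
Fitting a degree-2 polynomial gives Q(k) = -k² + 5k - 3.
Then Q(-2) = -17.

-17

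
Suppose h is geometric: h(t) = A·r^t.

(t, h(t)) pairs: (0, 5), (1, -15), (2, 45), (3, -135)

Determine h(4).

Consecutive ratio: -15/5 = -3, and 45/(-15) = -3, so r = -3.
Then A·(-3)^0 = 5 gives A = 5, and h(t) = 5·(-3)^t.
h(4) = 5·(-3)^4 = 405.

405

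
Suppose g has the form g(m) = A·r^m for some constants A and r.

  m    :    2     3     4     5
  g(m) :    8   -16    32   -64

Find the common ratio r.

Consecutive ratio: -16/8 = -2, and 32/(-16) = -2, so r = -2.
Then A·(-2)^2 = 8 gives A = 2, and g(m) = 2·(-2)^m.

-2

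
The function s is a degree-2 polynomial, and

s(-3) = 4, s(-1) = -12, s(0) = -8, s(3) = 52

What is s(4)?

Write s(n) = an² + bn + c; the 4 given values yield a linear system in the 3 coefficients.
Solving, s(n) = 4n² + 8n - 8.
Then s(4) = 88.

88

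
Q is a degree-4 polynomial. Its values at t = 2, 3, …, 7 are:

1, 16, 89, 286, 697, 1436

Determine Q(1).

2

First differences: 15, 73, 197, 411, 739. Second differences: 58, 124, 214, 328. Third differences: 66, 90, 114. Fourth differences: 24, 24.
Level-4 differences are constant, so Q has degree 4.
Fitting a degree-4 polynomial gives Q(t) = t^4 - 3t³ + t² + 2t + 1.
Then Q(1) = 2.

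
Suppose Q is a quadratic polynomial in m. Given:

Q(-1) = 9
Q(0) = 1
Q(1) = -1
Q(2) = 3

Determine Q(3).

13

First differences: -8, -2, 4. Second differences: 6, 6.
Level-2 differences are constant, so Q has degree 2.
Extending the table by one column gives the next first difference 10, so Q(3) = 3 + 10 = 13.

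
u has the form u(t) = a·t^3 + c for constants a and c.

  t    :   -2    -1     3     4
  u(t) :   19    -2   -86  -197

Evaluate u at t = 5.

From u(-2) = 19 and u(-1) = -2: -8a + c = 19 and -1a + c = -2.
Subtracting: 7a = -21, so a = -3; then c = 19 − (-3)·(-8) = -5.
So u(t) = -3t³ − 5, and u(5) = -380.

-380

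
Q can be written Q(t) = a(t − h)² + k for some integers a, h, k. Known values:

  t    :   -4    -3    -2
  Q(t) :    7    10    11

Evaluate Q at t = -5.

2

First differences 3, 1; second difference -2 = 2a, so a = -1.
Expanding, the t-coefficient is −2ah = 2h; matching it to the data gives h = -2, and then k = 11.
So Q(t) = -1(t + 2)² + 11.
Q(-5) = -1·(-3)² + 11 = 2.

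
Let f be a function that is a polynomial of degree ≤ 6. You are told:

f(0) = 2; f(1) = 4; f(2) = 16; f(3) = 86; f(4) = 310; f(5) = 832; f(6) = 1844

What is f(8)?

6346

Write f(n) = an^6 + bn^5 + cn^4 + dn³ + en² + pn + q; the 7 given values yield a linear system in the 7 coefficients.
Solving, the top 2 coefficients vanish, and f(n) = 2n^4 - 4n³ + 3n² + n + 2.
Then f(8) = 6346.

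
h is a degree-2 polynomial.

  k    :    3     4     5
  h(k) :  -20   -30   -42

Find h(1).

-6

Write h(k) = ak² + bk + c; the 3 given values yield a linear system in the 3 coefficients.
Solving, h(k) = -k² - 3k - 2.
Then h(1) = -6.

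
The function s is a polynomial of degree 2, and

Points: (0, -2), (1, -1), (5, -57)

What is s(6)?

Write s(m) = am² + bm + c; the 3 given values yield a linear system in the 3 coefficients.
Solving, s(m) = -3m² + 4m - 2.
Then s(6) = -86.

-86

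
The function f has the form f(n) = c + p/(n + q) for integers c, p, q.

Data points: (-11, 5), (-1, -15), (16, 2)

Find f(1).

(f(n) − c)(n + q) = p for each data point; the three points give a linear system in c and q, then p follows.
Solving: c = 3, q = 2, p = -18, so f(n) = 3 − 18/(n + 2).
Then f(1) = 3 − 18/3 = -3.

-3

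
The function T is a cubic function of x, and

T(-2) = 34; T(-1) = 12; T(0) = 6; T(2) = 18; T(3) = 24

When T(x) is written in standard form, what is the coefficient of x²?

Write T(x) = ax³ + bx² + cx + d; the 5 given values yield a linear system in the 4 coefficients.
Solving, T(x) = -x³ + 5x² + 6.
The coefficient of x² is 5.

5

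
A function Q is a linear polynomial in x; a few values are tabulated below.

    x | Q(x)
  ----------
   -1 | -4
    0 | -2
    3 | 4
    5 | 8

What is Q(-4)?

Write Q(x) = ax + b; the 4 given values yield a linear system in the 2 coefficients.
Solving, Q(x) = 2x - 2.
Then Q(-4) = -10.

-10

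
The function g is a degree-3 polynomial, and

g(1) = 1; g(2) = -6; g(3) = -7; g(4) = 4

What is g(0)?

8

Write g(n) = an³ + bn² + cn + d; the 4 given values yield a linear system in the 4 coefficients.
Solving, g(n) = n³ - 3n² - 5n + 8.
Then g(0) = 8.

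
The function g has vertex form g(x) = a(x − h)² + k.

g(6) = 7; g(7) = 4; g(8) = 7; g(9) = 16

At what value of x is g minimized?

First differences -3, 3, 9; second difference 6 = 2a, so a = 3.
Expanding, the x-coefficient is −2ah = -6h; matching it to the data gives h = 7, and then k = 4.
So g(x) = 3(x − 7)² + 4.
Hence h = 7.

7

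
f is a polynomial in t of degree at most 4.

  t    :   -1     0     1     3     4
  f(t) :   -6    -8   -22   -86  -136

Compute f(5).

Write f(t) = at^4 + bt³ + ct² + dt + e; the 5 given values yield a linear system in the 5 coefficients.
Solving, the top 2 coefficients vanish, and f(t) = -6t² - 8t - 8.
Then f(5) = -198.

-198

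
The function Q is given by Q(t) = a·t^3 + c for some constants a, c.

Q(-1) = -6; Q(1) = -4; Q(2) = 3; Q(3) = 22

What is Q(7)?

338

From Q(-1) = -6 and Q(1) = -4: -1a + c = -6 and 1a + c = -4.
Subtracting: 2a = 2, so a = 1; then c = -6 − 1·(-1) = -5.
So Q(t) = 1t³ − 5, and Q(7) = 338.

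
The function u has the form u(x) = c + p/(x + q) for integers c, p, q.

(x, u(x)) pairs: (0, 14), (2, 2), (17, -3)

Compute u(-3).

(u(x) − c)(x + q) = p for each data point; the three points give a linear system in c and q, then p follows.
Solving: c = -4, q = 1, p = 18, so u(x) = -4 + 18/(x + 1).
Then u(-3) = -4 + 18/(-2) = -13.

-13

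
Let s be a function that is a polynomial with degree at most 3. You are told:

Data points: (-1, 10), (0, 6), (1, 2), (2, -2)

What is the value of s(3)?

-6

Write s(m) = am³ + bm² + cm + d; the 4 given values yield a linear system in the 4 coefficients.
Solving, the top 2 coefficients vanish, and s(m) = -4m + 6.
Then s(3) = -6.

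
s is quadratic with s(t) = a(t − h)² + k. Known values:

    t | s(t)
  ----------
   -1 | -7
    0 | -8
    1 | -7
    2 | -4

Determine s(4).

First differences -1, 1, 3; second difference 2 = 2a, so a = 1.
Expanding, the t-coefficient is −2ah = -2h; matching it to the data gives h = 0, and then k = -8.
So s(t) = 1(t + 0)² − 8.
s(4) = 1·4² − 8 = 8.

8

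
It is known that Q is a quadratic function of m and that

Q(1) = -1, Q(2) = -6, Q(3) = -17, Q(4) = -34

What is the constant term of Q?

Write Q(m) = am² + bm + c; the 4 given values yield a linear system in the 3 coefficients.
Solving, Q(m) = -3m² + 4m - 2.
The constant term is Q(0) = -2.

-2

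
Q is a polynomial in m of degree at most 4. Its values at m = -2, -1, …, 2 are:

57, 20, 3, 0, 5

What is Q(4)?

15

First differences: -37, -17, -3, 5. Second differences: 20, 14, 8. Third differences: -6, -6.
Level-3 differences are constant, so Q has degree 3.
Fitting a degree-3 polynomial gives Q(m) = -m³ + 7m² - 9m + 3.
Then Q(4) = 15.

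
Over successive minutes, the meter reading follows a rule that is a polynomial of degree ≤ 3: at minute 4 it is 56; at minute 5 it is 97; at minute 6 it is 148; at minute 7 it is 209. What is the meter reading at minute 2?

Write the value at x as Q(x).
Write Q(x) = ax³ + bx² + cx + d; the 4 given values yield a linear system in the 4 coefficients.
Solving, the leading coefficient vanishes, and Q(x) = 5x² - 4x - 8.
Then Q(2) = 4.

4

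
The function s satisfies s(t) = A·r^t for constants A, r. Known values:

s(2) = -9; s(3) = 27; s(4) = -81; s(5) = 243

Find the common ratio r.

-3

Consecutive ratio: 27/(-9) = -3, and -81/27 = -3, so r = -3.
Then A·(-3)^2 = -9 gives A = -1, and s(t) = -1·(-3)^t.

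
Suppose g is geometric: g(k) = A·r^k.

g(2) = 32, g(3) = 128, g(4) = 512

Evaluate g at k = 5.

Consecutive ratio: 128/32 = 4, and 512/128 = 4, so r = 4.
Then A·4^2 = 32 gives A = 2, and g(k) = 2·4^k.
g(5) = 2·4^5 = 2048.

2048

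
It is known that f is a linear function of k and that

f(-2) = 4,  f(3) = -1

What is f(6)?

-4

Write f(k) = ak + b; the 2 given values yield a linear system in the 2 coefficients.
Solving, f(k) = -k + 2.
Then f(6) = -4.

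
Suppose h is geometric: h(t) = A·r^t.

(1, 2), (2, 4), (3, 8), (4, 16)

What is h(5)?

Consecutive ratio: 4/2 = 2, and 8/4 = 2, so r = 2.
Then A·2^1 = 2 gives A = 1, and h(t) = 1·2^t.
h(5) = 1·2^5 = 32.

32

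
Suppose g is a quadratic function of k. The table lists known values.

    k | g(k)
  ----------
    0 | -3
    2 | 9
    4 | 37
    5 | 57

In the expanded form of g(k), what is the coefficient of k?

Write g(k) = ak² + bk + c; the 4 given values yield a linear system in the 3 coefficients.
Solving, g(k) = 2k² + 2k - 3.
The coefficient of k is 2.

2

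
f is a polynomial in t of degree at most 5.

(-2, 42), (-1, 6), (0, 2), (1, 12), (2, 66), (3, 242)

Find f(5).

First differences: -36, -4, 10, 54, 176. Second differences: 32, 14, 44, 122. Third differences: -18, 30, 78. Fourth differences: 48, 48.
Level-4 differences are constant, so f has degree 4.
Fitting a degree-4 polynomial gives f(t) = 2t^4 + t³ + 5t² + 2t + 2.
Then f(5) = 1512.

1512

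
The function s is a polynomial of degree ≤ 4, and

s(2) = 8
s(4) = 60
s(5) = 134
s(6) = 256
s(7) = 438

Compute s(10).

Write s(n) = an^4 + bn³ + cn² + dn + e; the 5 given values yield a linear system in the 5 coefficients.
Solving, the leading coefficient vanishes, and s(n) = 2n³ - 6n² + 6n + 4.
Then s(10) = 1464.

1464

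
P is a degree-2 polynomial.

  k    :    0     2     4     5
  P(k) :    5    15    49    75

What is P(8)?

Write P(k) = ak² + bk + c; the 4 given values yield a linear system in the 3 coefficients.
Solving, P(k) = 3k² - k + 5.
Then P(8) = 189.

189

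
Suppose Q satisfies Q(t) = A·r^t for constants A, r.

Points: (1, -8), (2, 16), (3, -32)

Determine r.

-2

Consecutive ratio: 16/(-8) = -2, and -32/16 = -2, so r = -2.
Then A·(-2)^1 = -8 gives A = 4, and Q(t) = 4·(-2)^t.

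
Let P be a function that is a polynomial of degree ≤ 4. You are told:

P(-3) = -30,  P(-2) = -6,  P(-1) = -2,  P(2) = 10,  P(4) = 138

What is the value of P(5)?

Write P(n) = an^4 + bn³ + cn² + dn + e; the 5 given values yield a linear system in the 5 coefficients.
Solving, the leading coefficient vanishes, and P(n) = 2n³ + 2n² - 4n - 6.
Then P(5) = 274.

274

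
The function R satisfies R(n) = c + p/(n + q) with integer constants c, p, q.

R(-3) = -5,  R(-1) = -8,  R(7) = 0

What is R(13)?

-1

(R(n) − c)(n + q) = p for each data point; the three points give a linear system in c and q, then p follows.
Solving: c = -2, q = -1, p = 12, so R(n) = -2 + 12/(n − 1).
Then R(13) = -2 + 12/12 = -1.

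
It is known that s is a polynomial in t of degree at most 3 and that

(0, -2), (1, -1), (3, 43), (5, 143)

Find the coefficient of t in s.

-6

Write s(t) = at³ + bt² + ct + d; the 4 given values yield a linear system in the 4 coefficients.
Solving, the leading coefficient vanishes, and s(t) = 7t² - 6t - 2.
The coefficient of t is -6.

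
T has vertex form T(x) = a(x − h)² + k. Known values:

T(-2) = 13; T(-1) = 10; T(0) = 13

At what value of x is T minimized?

-1

First differences -3, 3; second difference 6 = 2a, so a = 3.
Expanding, the x-coefficient is −2ah = -6h; matching it to the data gives h = -1, and then k = 10.
So T(x) = 3(x + 1)² + 10.
Hence h = -1.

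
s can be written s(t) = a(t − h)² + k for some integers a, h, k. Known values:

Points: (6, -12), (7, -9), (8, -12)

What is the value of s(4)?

First differences 3, -3; second difference -6 = 2a, so a = -3.
Expanding, the t-coefficient is −2ah = 6h; matching it to the data gives h = 7, and then k = -9.
So s(t) = -3(t − 7)² − 9.
s(4) = -3·(-3)² − 9 = -36.

-36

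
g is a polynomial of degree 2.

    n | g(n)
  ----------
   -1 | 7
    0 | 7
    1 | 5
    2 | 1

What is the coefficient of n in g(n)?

Write g(n) = an² + bn + c; the 4 given values yield a linear system in the 3 coefficients.
Solving, g(n) = -n² - n + 7.
The coefficient of n is -1.

-1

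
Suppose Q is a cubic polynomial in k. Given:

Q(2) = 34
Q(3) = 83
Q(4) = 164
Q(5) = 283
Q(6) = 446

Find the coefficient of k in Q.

Write Q(k) = ak³ + bk² + ck + d; the 5 given values yield a linear system in the 4 coefficients.
Solving, Q(k) = k³ + 7k² - 5k + 8.
The coefficient of k is -5.

-5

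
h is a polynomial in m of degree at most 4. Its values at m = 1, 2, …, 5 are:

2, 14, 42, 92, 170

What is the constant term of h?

Write h(m) = am^4 + bm³ + cm² + dm + e; the 5 given values yield a linear system in the 5 coefficients.
Solving, the leading coefficient vanishes, and h(m) = m³ + 2m² - m.
The constant term is h(0) = 0.

0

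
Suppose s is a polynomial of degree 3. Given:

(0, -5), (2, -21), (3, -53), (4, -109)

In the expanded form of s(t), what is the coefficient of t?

Write s(t) = at³ + bt² + ct + d; the 4 given values yield a linear system in the 4 coefficients.
Solving, s(t) = -t³ - 3t² + 2t - 5.
The coefficient of t is 2.

2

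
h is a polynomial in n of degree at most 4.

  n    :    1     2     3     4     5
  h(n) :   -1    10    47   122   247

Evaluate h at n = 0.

Write h(n) = an^4 + bn³ + cn² + dn + e; the 5 given values yield a linear system in the 5 coefficients.
Solving, the leading coefficient vanishes, and h(n) = 2n³ + n² - 6n + 2.
Then h(0) = 2.

2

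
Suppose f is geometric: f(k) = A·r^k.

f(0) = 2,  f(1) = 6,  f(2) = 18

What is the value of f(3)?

Consecutive ratio: 6/2 = 3, and 18/6 = 3, so r = 3.
Then A·3^0 = 2 gives A = 2, and f(k) = 2·3^k.
f(3) = 2·3^3 = 54.

54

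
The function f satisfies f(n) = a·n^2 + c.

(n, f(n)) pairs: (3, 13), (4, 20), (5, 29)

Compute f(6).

40

From f(3) = 13 and f(4) = 20: 9a + c = 13 and 16a + c = 20.
Subtracting: 7a = 7, so a = 1; then c = 13 − 1·9 = 4.
So f(n) = 1n² + 4, and f(6) = 40.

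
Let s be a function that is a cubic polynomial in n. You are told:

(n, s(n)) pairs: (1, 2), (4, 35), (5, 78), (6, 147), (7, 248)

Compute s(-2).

-13

Write s(n) = an³ + bn² + cn + d; the 5 given values yield a linear system in the 4 coefficients.
Solving, s(n) = n³ - 2n² + 3.
Then s(-2) = -13.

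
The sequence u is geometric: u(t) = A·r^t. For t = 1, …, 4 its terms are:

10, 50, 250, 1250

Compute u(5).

6250

Consecutive ratio: 50/10 = 5, and 250/50 = 5, so r = 5.
Then A·5^1 = 10 gives A = 2, and u(t) = 2·5^t.
u(5) = 2·5^5 = 6250.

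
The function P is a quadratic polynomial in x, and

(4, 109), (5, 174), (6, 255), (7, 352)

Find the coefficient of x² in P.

8

First differences: 65, 81, 97. Second differences: 16, 16.
Level-2 differences are constant, so P has degree 2.
Fitting a degree-2 polynomial gives P(x) = 8x² - 7x + 9.
The coefficient of x² is 8.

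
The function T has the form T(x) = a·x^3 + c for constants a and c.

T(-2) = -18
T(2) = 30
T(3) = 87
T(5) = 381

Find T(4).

198

From T(-2) = -18 and T(2) = 30: -8a + c = -18 and 8a + c = 30.
Subtracting: 16a = 48, so a = 3; then c = -18 − 3·(-8) = 6.
So T(x) = 3x³ + 6, and T(4) = 198.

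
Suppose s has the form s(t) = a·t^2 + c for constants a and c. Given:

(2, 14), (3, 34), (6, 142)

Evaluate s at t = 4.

62

From s(2) = 14 and s(3) = 34: 4a + c = 14 and 9a + c = 34.
Subtracting: 5a = 20, so a = 4; then c = 14 − 4·4 = -2.
So s(t) = 4t² − 2, and s(4) = 62.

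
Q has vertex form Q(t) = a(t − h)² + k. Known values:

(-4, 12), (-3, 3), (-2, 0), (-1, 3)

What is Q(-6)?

48

First differences -9, -3, 3; second difference 6 = 2a, so a = 3.
Expanding, the t-coefficient is −2ah = -6h; matching it to the data gives h = -2, and then k = 0.
So Q(t) = 3(t + 2)² + 0.
Q(-6) = 3·(-4)² + 0 = 48.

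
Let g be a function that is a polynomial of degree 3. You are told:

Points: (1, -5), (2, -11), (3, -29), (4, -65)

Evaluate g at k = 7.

-341

Write g(k) = ak³ + bk² + ck + d; the 4 given values yield a linear system in the 4 coefficients.
Solving, g(k) = -k³ + k - 5.
Then g(7) = -341.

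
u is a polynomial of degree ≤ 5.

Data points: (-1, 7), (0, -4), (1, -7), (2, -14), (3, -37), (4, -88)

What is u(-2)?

First differences: -11, -3, -7, -23, -51. Second differences: 8, -4, -16, -28. Third differences: -12, -12, -12.
Level-3 differences are constant, so u has degree 3.
Fitting a degree-3 polynomial gives u(x) = -2x³ + 4x² - 5x - 4.
Then u(-2) = 38.

38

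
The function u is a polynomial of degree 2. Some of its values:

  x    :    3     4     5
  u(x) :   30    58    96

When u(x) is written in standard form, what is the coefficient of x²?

Write u(x) = ax² + bx + c; the 3 given values yield a linear system in the 3 coefficients.
Solving, u(x) = 5x² - 7x + 6.
The coefficient of x² is 5.

5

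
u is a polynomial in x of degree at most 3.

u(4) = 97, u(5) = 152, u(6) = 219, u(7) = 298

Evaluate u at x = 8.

389

Write u(x) = ax³ + bx² + cx + d; the 4 given values yield a linear system in the 4 coefficients.
Solving, the leading coefficient vanishes, and u(x) = 6x² + x - 3.
Then u(8) = 389.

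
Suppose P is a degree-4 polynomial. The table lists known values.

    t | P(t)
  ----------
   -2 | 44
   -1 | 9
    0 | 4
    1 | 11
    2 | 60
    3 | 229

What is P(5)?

First differences: -35, -5, 7, 49, 169. Second differences: 30, 12, 42, 120. Third differences: -18, 30, 78. Fourth differences: 48, 48.
Level-4 differences are constant, so P has degree 4.
Fitting a degree-4 polynomial gives P(t) = 2t^4 + t³ + 4t² + 4.
Then P(5) = 1479.

1479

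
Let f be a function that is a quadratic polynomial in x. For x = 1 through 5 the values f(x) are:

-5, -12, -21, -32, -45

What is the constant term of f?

First differences: -7, -9, -11, -13. Second differences: -2, -2, -2.
Level-2 differences are constant, so f has degree 2.
Fitting a degree-2 polynomial gives f(x) = -x² - 4x.
The constant term is f(0) = 0.

0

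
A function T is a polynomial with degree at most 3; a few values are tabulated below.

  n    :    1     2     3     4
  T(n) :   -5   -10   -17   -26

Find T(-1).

Write T(n) = an³ + bn² + cn + d; the 4 given values yield a linear system in the 4 coefficients.
Solving, the leading coefficient vanishes, and T(n) = -n² - 2n - 2.
Then T(-1) = -1.

-1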